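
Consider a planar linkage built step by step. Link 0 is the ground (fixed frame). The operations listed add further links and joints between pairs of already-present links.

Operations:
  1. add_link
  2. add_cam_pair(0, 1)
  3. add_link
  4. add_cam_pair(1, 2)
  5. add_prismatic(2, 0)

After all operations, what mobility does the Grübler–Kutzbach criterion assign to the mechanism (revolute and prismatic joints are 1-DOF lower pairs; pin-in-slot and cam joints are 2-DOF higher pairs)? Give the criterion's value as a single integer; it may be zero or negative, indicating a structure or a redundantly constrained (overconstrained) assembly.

M = 2

link 0 = ground. State L|J1|J2 = 1|0|0
+link1  2|0|0
C(0,1) f=2→J2  2|0|1
+link2  3|0|1
C(1,2) f=2→J2  3|0|2
P(2,0) f=1→J1  3|1|2
M = 3(3−1)−2·1−2 = 6−2−2 = 2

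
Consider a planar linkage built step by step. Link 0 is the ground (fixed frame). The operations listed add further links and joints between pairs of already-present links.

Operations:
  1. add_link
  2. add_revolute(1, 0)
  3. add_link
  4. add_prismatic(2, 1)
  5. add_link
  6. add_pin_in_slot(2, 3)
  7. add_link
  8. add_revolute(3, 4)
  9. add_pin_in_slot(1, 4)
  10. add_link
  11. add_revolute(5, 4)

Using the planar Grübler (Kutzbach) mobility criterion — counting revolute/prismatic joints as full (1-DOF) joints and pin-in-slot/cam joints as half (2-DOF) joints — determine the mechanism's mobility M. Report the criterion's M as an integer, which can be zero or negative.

[1;0;0] (link 0 is ground)
L+ [2;0;0]
R(1,0)∈J1 [2;1;0]
L+ [3;1;0]
P(2,1)∈J1 [3;2;0]
L+ [4;2;0]
PS(2,3)∈J2 [4;2;1]
L+ [5;2;1]
R(3,4)∈J1 [5;3;1]
PS(1,4)∈J2 [5;3;2]
L+ [6;3;2]
R(5,4)∈J1 [6;4;2]
mobility = 15 − 8 − 2 = 5

M = 5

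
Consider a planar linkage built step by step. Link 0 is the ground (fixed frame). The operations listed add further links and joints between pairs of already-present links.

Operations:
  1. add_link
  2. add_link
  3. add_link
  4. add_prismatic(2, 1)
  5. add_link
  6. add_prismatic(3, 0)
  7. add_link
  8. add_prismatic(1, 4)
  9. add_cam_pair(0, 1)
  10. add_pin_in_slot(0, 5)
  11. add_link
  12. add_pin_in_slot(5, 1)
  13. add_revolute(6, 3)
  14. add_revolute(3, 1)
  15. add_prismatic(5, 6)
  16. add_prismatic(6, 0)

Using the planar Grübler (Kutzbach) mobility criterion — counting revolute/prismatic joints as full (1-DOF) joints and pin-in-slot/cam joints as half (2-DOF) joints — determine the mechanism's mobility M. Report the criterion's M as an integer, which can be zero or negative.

link 0 = ground. State L|J1|J2 = 1|0|0
+link1  2|0|0
+link2  3|0|0
+link3  4|0|0
P(2,1) f=1→J1  4|1|0
+link4  5|1|0
P(3,0) f=1→J1  5|2|0
+link5  6|2|0
P(1,4) f=1→J1  6|3|0
C(0,1) f=2→J2  6|3|1
PS(0,5) f=2→J2  6|3|2
+link6  7|3|2
PS(5,1) f=2→J2  7|3|3
R(6,3) f=1→J1  7|4|3
R(3,1) f=1→J1  7|5|3
P(5,6) f=1→J1  7|6|3
P(6,0) f=1→J1  7|7|3
M = 3(7−1)−2·7−3 = 18−14−3 = 1

M = 1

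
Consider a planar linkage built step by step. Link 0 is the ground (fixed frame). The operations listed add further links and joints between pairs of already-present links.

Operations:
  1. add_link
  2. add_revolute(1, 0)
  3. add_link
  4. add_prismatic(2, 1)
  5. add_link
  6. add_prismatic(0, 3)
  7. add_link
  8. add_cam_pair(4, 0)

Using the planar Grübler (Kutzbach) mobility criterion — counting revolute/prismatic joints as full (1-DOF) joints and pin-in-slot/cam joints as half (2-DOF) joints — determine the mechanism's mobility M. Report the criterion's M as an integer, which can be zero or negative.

(L,J1,J2)=(1,0,0); link0 fixed
link1: (2,0,0)
R 1-0 [J1]: (2,1,0)
link2: (3,1,0)
P 2-1 [J1]: (3,2,0)
link3: (4,2,0)
P 0-3 [J1]: (4,3,0)
link4: (5,3,0)
C 4-0 [J2]: (5,3,1)
Grübler: 3·4 − 2·3 − 1 = 5

M = 5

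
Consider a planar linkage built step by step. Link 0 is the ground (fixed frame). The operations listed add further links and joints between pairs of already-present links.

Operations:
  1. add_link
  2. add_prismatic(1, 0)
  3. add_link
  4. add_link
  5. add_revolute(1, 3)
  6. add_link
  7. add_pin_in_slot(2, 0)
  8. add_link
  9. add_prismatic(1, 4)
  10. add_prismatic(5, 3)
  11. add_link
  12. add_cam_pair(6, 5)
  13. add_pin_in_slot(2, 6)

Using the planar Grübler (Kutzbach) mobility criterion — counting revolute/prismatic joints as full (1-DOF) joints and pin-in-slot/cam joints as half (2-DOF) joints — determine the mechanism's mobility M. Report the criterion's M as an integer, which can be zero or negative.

link 0 = ground. State L|J1|J2 = 1|0|0
+link1  2|0|0
P(1,0) f=1→J1  2|1|0
+link2  3|1|0
+link3  4|1|0
R(1,3) f=1→J1  4|2|0
+link4  5|2|0
PS(2,0) f=2→J2  5|2|1
+link5  6|2|1
P(1,4) f=1→J1  6|3|1
P(5,3) f=1→J1  6|4|1
+link6  7|4|1
C(6,5) f=2→J2  7|4|2
PS(2,6) f=2→J2  7|4|3
M = 3(7−1)−2·4−3 = 18−8−3 = 7

M = 7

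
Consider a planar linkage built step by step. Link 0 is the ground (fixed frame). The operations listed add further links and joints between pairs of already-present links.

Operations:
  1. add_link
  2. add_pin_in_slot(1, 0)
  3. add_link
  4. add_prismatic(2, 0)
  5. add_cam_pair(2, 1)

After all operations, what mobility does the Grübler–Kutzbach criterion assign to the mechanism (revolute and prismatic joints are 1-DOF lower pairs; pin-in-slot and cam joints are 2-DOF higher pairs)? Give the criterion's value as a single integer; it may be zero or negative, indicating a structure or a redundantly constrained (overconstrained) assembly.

(L,J1,J2)=(1,0,0); link0 fixed
link1: (2,0,0)
PS 1-0 [J2]: (2,0,1)
link2: (3,0,1)
P 2-0 [J1]: (3,1,1)
C 2-1 [J2]: (3,1,2)
Grübler: 3·2 − 2·1 − 2 = 2

M = 2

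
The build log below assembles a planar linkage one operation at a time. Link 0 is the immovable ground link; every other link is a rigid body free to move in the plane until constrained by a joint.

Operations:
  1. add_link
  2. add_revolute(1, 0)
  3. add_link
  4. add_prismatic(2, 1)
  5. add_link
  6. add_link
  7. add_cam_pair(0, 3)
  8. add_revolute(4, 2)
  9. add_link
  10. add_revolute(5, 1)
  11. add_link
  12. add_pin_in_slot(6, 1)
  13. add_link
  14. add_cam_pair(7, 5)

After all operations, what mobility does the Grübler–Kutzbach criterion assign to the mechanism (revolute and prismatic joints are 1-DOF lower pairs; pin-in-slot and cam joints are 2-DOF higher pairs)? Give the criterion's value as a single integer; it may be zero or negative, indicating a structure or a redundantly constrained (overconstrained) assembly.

ground; <1,0,0>
#1 <2,0,0>
R:1↔0 J1 <2,1,0>
#2 <3,1,0>
P:2↔1 J1 <3,2,0>
#3 <4,2,0>
#4 <5,2,0>
C:0↔3 J2 <5,2,1>
R:4↔2 J1 <5,3,1>
#5 <6,3,1>
R:5↔1 J1 <6,4,1>
#6 <7,4,1>
PS:6↔1 J2 <7,4,2>
#7 <8,4,2>
C:7↔5 J2 <8,4,3>
3×7 − 2×4 − 1×3 = 10

M = 10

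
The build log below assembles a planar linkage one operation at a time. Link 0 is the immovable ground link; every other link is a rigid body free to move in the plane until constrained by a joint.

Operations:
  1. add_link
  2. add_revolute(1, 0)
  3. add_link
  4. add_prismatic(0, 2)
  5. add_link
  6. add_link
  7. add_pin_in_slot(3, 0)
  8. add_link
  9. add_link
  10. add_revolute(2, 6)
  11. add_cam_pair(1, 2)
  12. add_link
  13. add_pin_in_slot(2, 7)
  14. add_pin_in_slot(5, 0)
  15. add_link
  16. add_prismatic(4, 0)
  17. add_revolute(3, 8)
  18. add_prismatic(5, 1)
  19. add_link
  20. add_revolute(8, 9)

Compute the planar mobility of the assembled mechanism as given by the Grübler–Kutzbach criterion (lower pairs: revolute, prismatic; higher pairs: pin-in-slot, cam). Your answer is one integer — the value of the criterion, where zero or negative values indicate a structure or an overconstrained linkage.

M = 9

link 0 = ground. State L|J1|J2 = 1|0|0
+link1  2|0|0
R(1,0) f=1→J1  2|1|0
+link2  3|1|0
P(0,2) f=1→J1  3|2|0
+link3  4|2|0
+link4  5|2|0
PS(3,0) f=2→J2  5|2|1
+link5  6|2|1
+link6  7|2|1
R(2,6) f=1→J1  7|3|1
C(1,2) f=2→J2  7|3|2
+link7  8|3|2
PS(2,7) f=2→J2  8|3|3
PS(5,0) f=2→J2  8|3|4
+link8  9|3|4
P(4,0) f=1→J1  9|4|4
R(3,8) f=1→J1  9|5|4
P(5,1) f=1→J1  9|6|4
+link9  10|6|4
R(8,9) f=1→J1  10|7|4
M = 3(10−1)−2·7−4 = 27−14−4 = 9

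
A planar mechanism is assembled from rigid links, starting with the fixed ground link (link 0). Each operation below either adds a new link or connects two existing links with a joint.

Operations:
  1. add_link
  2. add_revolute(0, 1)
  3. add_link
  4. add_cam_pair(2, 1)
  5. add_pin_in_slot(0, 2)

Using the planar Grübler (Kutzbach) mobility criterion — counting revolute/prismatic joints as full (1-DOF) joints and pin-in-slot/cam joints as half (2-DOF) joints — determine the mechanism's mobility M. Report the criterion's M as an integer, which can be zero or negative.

link 0 = ground. State L|J1|J2 = 1|0|0
+link1  2|0|0
R(0,1) f=1→J1  2|1|0
+link2  3|1|0
C(2,1) f=2→J2  3|1|1
PS(0,2) f=2→J2  3|1|2
M = 3(3−1)−2·1−2 = 6−2−2 = 2

M = 2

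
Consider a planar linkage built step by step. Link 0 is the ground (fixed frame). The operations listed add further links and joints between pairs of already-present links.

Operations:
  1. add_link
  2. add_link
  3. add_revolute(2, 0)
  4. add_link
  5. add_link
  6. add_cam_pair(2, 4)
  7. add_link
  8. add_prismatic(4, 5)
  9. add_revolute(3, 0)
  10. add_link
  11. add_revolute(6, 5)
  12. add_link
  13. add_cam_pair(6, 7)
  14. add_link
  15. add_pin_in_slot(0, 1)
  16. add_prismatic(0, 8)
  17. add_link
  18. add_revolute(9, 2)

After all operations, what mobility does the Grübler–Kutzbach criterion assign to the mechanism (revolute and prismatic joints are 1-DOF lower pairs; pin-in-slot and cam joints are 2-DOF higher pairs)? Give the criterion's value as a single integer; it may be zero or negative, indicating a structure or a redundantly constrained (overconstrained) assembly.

(L,J1,J2)=(1,0,0); link0 fixed
link1: (2,0,0)
link2: (3,0,0)
R 2-0 [J1]: (3,1,0)
link3: (4,1,0)
link4: (5,1,0)
C 2-4 [J2]: (5,1,1)
link5: (6,1,1)
P 4-5 [J1]: (6,2,1)
R 3-0 [J1]: (6,3,1)
link6: (7,3,1)
R 6-5 [J1]: (7,4,1)
link7: (8,4,1)
C 6-7 [J2]: (8,4,2)
link8: (9,4,2)
PS 0-1 [J2]: (9,4,3)
P 0-8 [J1]: (9,5,3)
link9: (10,5,3)
R 9-2 [J1]: (10,6,3)
Grübler: 3·9 − 2·6 − 3 = 12

M = 12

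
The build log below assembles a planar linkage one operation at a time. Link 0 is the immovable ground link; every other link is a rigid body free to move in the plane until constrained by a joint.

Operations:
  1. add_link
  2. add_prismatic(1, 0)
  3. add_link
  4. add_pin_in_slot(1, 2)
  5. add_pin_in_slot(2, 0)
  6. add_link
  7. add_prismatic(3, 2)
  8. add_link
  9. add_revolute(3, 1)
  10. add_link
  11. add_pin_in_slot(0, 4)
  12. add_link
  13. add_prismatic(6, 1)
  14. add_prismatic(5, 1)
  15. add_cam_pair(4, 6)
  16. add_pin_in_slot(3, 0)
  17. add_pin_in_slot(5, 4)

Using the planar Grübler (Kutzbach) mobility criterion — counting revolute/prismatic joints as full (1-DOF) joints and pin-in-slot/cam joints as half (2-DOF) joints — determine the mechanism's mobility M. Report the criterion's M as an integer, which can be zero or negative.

M = 2

ground; <1,0,0>
#1 <2,0,0>
P:1↔0 J1 <2,1,0>
#2 <3,1,0>
PS:1↔2 J2 <3,1,1>
PS:2↔0 J2 <3,1,2>
#3 <4,1,2>
P:3↔2 J1 <4,2,2>
#4 <5,2,2>
R:3↔1 J1 <5,3,2>
#5 <6,3,2>
PS:0↔4 J2 <6,3,3>
#6 <7,3,3>
P:6↔1 J1 <7,4,3>
P:5↔1 J1 <7,5,3>
C:4↔6 J2 <7,5,4>
PS:3↔0 J2 <7,5,5>
PS:5↔4 J2 <7,5,6>
3×6 − 2×5 − 1×6 = 2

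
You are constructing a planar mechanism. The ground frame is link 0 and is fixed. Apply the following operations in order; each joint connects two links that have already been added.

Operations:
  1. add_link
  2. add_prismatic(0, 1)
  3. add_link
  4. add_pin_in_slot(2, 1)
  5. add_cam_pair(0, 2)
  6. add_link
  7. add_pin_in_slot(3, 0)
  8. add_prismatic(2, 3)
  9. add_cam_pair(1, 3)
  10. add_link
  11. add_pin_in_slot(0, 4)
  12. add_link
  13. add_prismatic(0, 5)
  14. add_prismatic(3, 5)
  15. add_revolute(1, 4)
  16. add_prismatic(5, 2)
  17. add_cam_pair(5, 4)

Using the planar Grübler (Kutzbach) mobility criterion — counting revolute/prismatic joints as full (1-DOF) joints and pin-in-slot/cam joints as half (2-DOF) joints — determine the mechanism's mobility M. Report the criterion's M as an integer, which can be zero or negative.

M = -3

ground; <1,0,0>
#1 <2,0,0>
P:0↔1 J1 <2,1,0>
#2 <3,1,0>
PS:2↔1 J2 <3,1,1>
C:0↔2 J2 <3,1,2>
#3 <4,1,2>
PS:3↔0 J2 <4,1,3>
P:2↔3 J1 <4,2,3>
C:1↔3 J2 <4,2,4>
#4 <5,2,4>
PS:0↔4 J2 <5,2,5>
#5 <6,2,5>
P:0↔5 J1 <6,3,5>
P:3↔5 J1 <6,4,5>
R:1↔4 J1 <6,5,5>
P:5↔2 J1 <6,6,5>
C:5↔4 J2 <6,6,6>
3×5 − 2×6 − 1×6 = -3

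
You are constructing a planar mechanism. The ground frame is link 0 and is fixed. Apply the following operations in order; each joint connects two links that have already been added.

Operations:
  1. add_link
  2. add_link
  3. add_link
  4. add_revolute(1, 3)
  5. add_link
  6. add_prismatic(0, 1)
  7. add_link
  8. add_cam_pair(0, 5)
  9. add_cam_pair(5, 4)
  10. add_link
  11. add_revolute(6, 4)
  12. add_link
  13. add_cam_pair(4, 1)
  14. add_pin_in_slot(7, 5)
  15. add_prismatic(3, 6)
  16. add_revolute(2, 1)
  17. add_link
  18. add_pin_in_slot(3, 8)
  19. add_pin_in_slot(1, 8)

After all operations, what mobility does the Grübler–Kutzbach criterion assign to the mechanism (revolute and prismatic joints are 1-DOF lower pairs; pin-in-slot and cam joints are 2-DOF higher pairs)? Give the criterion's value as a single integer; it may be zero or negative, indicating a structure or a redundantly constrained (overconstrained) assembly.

M = 8

[1;0;0] (link 0 is ground)
L+ [2;0;0]
L+ [3;0;0]
L+ [4;0;0]
R(1,3)∈J1 [4;1;0]
L+ [5;1;0]
P(0,1)∈J1 [5;2;0]
L+ [6;2;0]
C(0,5)∈J2 [6;2;1]
C(5,4)∈J2 [6;2;2]
L+ [7;2;2]
R(6,4)∈J1 [7;3;2]
L+ [8;3;2]
C(4,1)∈J2 [8;3;3]
PS(7,5)∈J2 [8;3;4]
P(3,6)∈J1 [8;4;4]
R(2,1)∈J1 [8;5;4]
L+ [9;5;4]
PS(3,8)∈J2 [9;5;5]
PS(1,8)∈J2 [9;5;6]
mobility = 24 − 10 − 6 = 8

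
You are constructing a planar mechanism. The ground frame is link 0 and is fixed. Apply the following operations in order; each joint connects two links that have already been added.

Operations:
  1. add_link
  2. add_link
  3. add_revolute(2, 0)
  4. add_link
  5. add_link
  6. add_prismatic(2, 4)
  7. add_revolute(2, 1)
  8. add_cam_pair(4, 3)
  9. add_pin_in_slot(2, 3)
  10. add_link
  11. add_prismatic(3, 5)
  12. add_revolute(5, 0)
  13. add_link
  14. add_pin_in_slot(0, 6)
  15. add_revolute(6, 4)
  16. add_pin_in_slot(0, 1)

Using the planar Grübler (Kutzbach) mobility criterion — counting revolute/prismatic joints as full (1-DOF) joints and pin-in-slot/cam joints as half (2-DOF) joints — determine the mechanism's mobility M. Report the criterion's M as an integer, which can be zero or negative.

[1;0;0] (link 0 is ground)
L+ [2;0;0]
L+ [3;0;0]
R(2,0)∈J1 [3;1;0]
L+ [4;1;0]
L+ [5;1;0]
P(2,4)∈J1 [5;2;0]
R(2,1)∈J1 [5;3;0]
C(4,3)∈J2 [5;3;1]
PS(2,3)∈J2 [5;3;2]
L+ [6;3;2]
P(3,5)∈J1 [6;4;2]
R(5,0)∈J1 [6;5;2]
L+ [7;5;2]
PS(0,6)∈J2 [7;5;3]
R(6,4)∈J1 [7;6;3]
PS(0,1)∈J2 [7;6;4]
mobility = 18 − 12 − 4 = 2

M = 2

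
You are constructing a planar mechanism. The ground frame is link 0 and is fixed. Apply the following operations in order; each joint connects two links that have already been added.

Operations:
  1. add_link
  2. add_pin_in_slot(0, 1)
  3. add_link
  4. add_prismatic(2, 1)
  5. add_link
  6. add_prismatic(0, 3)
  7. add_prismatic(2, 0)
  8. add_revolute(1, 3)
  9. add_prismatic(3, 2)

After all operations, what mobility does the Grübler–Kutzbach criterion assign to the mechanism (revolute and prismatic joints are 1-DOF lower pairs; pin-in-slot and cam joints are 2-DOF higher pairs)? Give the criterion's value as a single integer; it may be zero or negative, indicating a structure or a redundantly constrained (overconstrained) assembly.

(L,J1,J2)=(1,0,0); link0 fixed
link1: (2,0,0)
PS 0-1 [J2]: (2,0,1)
link2: (3,0,1)
P 2-1 [J1]: (3,1,1)
link3: (4,1,1)
P 0-3 [J1]: (4,2,1)
P 2-0 [J1]: (4,3,1)
R 1-3 [J1]: (4,4,1)
P 3-2 [J1]: (4,5,1)
Grübler: 3·3 − 2·5 − 1 = -2

M = -2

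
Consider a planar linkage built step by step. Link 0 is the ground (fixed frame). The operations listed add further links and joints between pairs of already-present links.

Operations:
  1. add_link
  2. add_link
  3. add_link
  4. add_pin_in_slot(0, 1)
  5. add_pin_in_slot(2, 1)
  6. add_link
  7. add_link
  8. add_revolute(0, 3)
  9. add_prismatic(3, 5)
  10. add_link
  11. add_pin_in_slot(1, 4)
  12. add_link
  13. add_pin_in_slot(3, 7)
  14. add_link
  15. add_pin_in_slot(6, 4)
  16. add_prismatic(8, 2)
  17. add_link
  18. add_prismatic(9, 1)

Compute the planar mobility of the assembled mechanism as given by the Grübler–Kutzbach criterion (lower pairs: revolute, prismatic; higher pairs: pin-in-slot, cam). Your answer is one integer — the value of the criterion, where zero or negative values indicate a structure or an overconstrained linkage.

M = 14

L=1 J1=0 J2=0
add link → L=2 J1=0 J2=0
add link → L=3 J1=0 J2=0
add link → L=4 J1=0 J2=0
PS@0,1 dof=2 J2 → L=4 J1=0 J2=1
PS@2,1 dof=2 J2 → L=4 J1=0 J2=2
add link → L=5 J1=0 J2=2
add link → L=6 J1=0 J2=2
R@0,3 dof=1 J1 → L=6 J1=1 J2=2
P@3,5 dof=1 J1 → L=6 J1=2 J2=2
add link → L=7 J1=2 J2=2
PS@1,4 dof=2 J2 → L=7 J1=2 J2=3
add link → L=8 J1=2 J2=3
PS@3,7 dof=2 J2 → L=8 J1=2 J2=4
add link → L=9 J1=2 J2=4
PS@6,4 dof=2 J2 → L=9 J1=2 J2=5
P@8,2 dof=1 J1 → L=9 J1=3 J2=5
add link → L=10 J1=3 J2=5
P@9,1 dof=1 J1 → L=10 J1=4 J2=5
M=3(L−1)−2J1−J2=3·9−2·4−5=14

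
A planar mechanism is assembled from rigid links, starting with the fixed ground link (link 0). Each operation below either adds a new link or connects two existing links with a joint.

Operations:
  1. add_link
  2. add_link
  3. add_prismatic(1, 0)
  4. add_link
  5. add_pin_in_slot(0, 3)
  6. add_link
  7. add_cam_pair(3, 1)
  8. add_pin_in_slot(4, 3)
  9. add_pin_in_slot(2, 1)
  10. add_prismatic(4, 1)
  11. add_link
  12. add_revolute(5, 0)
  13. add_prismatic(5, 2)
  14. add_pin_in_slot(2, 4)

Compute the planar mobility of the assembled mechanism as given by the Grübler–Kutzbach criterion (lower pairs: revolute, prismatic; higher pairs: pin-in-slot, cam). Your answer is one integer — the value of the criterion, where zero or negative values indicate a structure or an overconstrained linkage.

M = 2

link 0 = ground. State L|J1|J2 = 1|0|0
+link1  2|0|0
+link2  3|0|0
P(1,0) f=1→J1  3|1|0
+link3  4|1|0
PS(0,3) f=2→J2  4|1|1
+link4  5|1|1
C(3,1) f=2→J2  5|1|2
PS(4,3) f=2→J2  5|1|3
PS(2,1) f=2→J2  5|1|4
P(4,1) f=1→J1  5|2|4
+link5  6|2|4
R(5,0) f=1→J1  6|3|4
P(5,2) f=1→J1  6|4|4
PS(2,4) f=2→J2  6|4|5
M = 3(6−1)−2·4−5 = 15−8−5 = 2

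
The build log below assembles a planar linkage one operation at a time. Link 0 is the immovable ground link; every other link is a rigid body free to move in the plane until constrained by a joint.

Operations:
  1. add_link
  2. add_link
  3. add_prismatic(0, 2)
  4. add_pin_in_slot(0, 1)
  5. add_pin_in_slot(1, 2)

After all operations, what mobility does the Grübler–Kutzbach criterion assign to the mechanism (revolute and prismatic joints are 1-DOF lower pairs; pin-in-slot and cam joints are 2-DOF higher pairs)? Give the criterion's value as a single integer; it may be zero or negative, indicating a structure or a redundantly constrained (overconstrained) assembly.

M = 2

[1;0;0] (link 0 is ground)
L+ [2;0;0]
L+ [3;0;0]
P(0,2)∈J1 [3;1;0]
PS(0,1)∈J2 [3;1;1]
PS(1,2)∈J2 [3;1;2]
mobility = 6 − 2 − 2 = 2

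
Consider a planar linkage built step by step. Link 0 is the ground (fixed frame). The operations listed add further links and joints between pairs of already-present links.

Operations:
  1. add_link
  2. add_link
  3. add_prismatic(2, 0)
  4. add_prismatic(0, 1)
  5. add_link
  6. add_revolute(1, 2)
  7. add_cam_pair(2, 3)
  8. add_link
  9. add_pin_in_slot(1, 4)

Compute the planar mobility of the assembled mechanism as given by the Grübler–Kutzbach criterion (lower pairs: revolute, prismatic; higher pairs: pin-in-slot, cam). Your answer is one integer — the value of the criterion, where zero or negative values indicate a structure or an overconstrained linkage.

M = 4

link 0 = ground. State L|J1|J2 = 1|0|0
+link1  2|0|0
+link2  3|0|0
P(2,0) f=1→J1  3|1|0
P(0,1) f=1→J1  3|2|0
+link3  4|2|0
R(1,2) f=1→J1  4|3|0
C(2,3) f=2→J2  4|3|1
+link4  5|3|1
PS(1,4) f=2→J2  5|3|2
M = 3(5−1)−2·3−2 = 12−6−2 = 4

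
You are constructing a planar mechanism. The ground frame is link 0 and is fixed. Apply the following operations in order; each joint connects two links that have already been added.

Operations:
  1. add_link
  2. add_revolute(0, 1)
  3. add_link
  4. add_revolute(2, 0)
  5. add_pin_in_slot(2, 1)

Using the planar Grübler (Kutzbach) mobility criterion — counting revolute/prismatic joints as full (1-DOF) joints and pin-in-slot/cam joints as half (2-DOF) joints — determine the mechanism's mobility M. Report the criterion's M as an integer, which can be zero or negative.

(L,J1,J2)=(1,0,0); link0 fixed
link1: (2,0,0)
R 0-1 [J1]: (2,1,0)
link2: (3,1,0)
R 2-0 [J1]: (3,2,0)
PS 2-1 [J2]: (3,2,1)
Grübler: 3·2 − 2·2 − 1 = 1

M = 1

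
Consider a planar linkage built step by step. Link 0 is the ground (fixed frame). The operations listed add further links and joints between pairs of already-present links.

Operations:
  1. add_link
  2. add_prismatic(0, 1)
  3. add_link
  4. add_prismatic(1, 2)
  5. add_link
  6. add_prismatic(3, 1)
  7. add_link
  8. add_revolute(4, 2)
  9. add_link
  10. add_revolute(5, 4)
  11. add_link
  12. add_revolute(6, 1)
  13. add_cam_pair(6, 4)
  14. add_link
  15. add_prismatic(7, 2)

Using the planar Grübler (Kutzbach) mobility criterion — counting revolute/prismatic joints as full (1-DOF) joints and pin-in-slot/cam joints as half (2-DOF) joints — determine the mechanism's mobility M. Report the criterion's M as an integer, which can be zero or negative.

M = 6

[1;0;0] (link 0 is ground)
L+ [2;0;0]
P(0,1)∈J1 [2;1;0]
L+ [3;1;0]
P(1,2)∈J1 [3;2;0]
L+ [4;2;0]
P(3,1)∈J1 [4;3;0]
L+ [5;3;0]
R(4,2)∈J1 [5;4;0]
L+ [6;4;0]
R(5,4)∈J1 [6;5;0]
L+ [7;5;0]
R(6,1)∈J1 [7;6;0]
C(6,4)∈J2 [7;6;1]
L+ [8;6;1]
P(7,2)∈J1 [8;7;1]
mobility = 21 − 14 − 1 = 6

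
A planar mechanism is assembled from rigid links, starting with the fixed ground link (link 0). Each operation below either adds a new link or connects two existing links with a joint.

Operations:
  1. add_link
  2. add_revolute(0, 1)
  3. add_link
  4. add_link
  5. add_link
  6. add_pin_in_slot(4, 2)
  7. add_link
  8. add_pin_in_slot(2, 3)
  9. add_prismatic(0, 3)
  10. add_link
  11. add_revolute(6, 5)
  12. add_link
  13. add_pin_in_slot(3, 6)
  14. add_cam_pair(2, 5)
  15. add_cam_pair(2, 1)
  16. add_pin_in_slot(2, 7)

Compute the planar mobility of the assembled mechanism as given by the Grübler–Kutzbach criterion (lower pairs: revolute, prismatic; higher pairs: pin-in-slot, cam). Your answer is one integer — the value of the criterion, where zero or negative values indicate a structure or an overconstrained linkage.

[1;0;0] (link 0 is ground)
L+ [2;0;0]
R(0,1)∈J1 [2;1;0]
L+ [3;1;0]
L+ [4;1;0]
L+ [5;1;0]
PS(4,2)∈J2 [5;1;1]
L+ [6;1;1]
PS(2,3)∈J2 [6;1;2]
P(0,3)∈J1 [6;2;2]
L+ [7;2;2]
R(6,5)∈J1 [7;3;2]
L+ [8;3;2]
PS(3,6)∈J2 [8;3;3]
C(2,5)∈J2 [8;3;4]
C(2,1)∈J2 [8;3;5]
PS(2,7)∈J2 [8;3;6]
mobility = 21 − 6 − 6 = 9

M = 9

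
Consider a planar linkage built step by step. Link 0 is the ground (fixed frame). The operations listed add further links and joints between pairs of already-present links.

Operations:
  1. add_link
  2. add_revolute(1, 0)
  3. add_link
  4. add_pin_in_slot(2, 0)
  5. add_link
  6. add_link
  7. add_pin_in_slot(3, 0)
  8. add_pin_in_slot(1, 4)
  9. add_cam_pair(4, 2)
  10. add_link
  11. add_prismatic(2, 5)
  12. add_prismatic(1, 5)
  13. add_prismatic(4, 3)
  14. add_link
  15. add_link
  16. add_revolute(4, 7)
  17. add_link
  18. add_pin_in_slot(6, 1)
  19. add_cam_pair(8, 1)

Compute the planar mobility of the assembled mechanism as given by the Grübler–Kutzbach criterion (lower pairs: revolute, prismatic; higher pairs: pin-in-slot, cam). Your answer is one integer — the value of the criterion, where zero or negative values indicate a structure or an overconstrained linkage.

ground; <1,0,0>
#1 <2,0,0>
R:1↔0 J1 <2,1,0>
#2 <3,1,0>
PS:2↔0 J2 <3,1,1>
#3 <4,1,1>
#4 <5,1,1>
PS:3↔0 J2 <5,1,2>
PS:1↔4 J2 <5,1,3>
C:4↔2 J2 <5,1,4>
#5 <6,1,4>
P:2↔5 J1 <6,2,4>
P:1↔5 J1 <6,3,4>
P:4↔3 J1 <6,4,4>
#6 <7,4,4>
#7 <8,4,4>
R:4↔7 J1 <8,5,4>
#8 <9,5,4>
PS:6↔1 J2 <9,5,5>
C:8↔1 J2 <9,5,6>
3×8 − 2×5 − 1×6 = 8

M = 8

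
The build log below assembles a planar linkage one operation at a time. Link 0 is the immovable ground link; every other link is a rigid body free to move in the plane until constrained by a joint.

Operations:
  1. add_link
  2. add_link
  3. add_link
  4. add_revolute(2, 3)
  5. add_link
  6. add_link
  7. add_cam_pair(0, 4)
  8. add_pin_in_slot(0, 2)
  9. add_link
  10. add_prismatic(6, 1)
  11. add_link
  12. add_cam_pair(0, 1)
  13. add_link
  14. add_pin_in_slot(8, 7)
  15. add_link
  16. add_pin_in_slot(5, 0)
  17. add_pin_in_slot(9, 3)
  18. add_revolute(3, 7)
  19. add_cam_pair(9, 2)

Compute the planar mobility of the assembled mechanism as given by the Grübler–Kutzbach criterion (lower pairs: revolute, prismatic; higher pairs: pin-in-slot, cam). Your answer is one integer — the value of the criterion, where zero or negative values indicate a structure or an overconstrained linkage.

M = 14

(L,J1,J2)=(1,0,0); link0 fixed
link1: (2,0,0)
link2: (3,0,0)
link3: (4,0,0)
R 2-3 [J1]: (4,1,0)
link4: (5,1,0)
link5: (6,1,0)
C 0-4 [J2]: (6,1,1)
PS 0-2 [J2]: (6,1,2)
link6: (7,1,2)
P 6-1 [J1]: (7,2,2)
link7: (8,2,2)
C 0-1 [J2]: (8,2,3)
link8: (9,2,3)
PS 8-7 [J2]: (9,2,4)
link9: (10,2,4)
PS 5-0 [J2]: (10,2,5)
PS 9-3 [J2]: (10,2,6)
R 3-7 [J1]: (10,3,6)
C 9-2 [J2]: (10,3,7)
Grübler: 3·9 − 2·3 − 7 = 14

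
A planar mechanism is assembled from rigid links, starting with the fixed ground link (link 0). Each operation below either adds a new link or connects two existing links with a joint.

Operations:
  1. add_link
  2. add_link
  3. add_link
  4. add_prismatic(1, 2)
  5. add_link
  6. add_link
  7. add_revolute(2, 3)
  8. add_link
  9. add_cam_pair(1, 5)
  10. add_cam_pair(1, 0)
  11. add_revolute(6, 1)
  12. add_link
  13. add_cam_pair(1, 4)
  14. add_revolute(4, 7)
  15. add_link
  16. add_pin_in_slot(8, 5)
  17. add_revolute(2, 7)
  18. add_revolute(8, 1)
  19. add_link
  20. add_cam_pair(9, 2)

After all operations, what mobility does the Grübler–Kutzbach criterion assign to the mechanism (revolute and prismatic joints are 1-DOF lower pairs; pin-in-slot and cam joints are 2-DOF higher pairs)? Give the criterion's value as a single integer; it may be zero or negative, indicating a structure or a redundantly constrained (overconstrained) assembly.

link 0 = ground. State L|J1|J2 = 1|0|0
+link1  2|0|0
+link2  3|0|0
+link3  4|0|0
P(1,2) f=1→J1  4|1|0
+link4  5|1|0
+link5  6|1|0
R(2,3) f=1→J1  6|2|0
+link6  7|2|0
C(1,5) f=2→J2  7|2|1
C(1,0) f=2→J2  7|2|2
R(6,1) f=1→J1  7|3|2
+link7  8|3|2
C(1,4) f=2→J2  8|3|3
R(4,7) f=1→J1  8|4|3
+link8  9|4|3
PS(8,5) f=2→J2  9|4|4
R(2,7) f=1→J1  9|5|4
R(8,1) f=1→J1  9|6|4
+link9  10|6|4
C(9,2) f=2→J2  10|6|5
M = 3(10−1)−2·6−5 = 27−12−5 = 10

M = 10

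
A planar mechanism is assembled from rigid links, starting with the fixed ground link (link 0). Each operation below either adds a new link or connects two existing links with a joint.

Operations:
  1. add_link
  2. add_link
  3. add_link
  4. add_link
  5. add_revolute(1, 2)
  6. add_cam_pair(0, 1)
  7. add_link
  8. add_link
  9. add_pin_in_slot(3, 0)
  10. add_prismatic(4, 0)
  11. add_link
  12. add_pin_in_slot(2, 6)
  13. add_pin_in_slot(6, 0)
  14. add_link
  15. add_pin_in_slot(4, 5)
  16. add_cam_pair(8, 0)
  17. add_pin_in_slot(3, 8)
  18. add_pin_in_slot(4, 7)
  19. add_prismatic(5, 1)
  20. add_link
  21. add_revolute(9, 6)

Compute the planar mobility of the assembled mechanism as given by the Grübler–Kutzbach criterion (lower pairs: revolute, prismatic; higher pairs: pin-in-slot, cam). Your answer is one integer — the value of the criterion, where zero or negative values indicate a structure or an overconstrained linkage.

(L,J1,J2)=(1,0,0); link0 fixed
link1: (2,0,0)
link2: (3,0,0)
link3: (4,0,0)
link4: (5,0,0)
R 1-2 [J1]: (5,1,0)
C 0-1 [J2]: (5,1,1)
link5: (6,1,1)
link6: (7,1,1)
PS 3-0 [J2]: (7,1,2)
P 4-0 [J1]: (7,2,2)
link7: (8,2,2)
PS 2-6 [J2]: (8,2,3)
PS 6-0 [J2]: (8,2,4)
link8: (9,2,4)
PS 4-5 [J2]: (9,2,5)
C 8-0 [J2]: (9,2,6)
PS 3-8 [J2]: (9,2,7)
PS 4-7 [J2]: (9,2,8)
P 5-1 [J1]: (9,3,8)
link9: (10,3,8)
R 9-6 [J1]: (10,4,8)
Grübler: 3·9 − 2·4 − 8 = 11

M = 11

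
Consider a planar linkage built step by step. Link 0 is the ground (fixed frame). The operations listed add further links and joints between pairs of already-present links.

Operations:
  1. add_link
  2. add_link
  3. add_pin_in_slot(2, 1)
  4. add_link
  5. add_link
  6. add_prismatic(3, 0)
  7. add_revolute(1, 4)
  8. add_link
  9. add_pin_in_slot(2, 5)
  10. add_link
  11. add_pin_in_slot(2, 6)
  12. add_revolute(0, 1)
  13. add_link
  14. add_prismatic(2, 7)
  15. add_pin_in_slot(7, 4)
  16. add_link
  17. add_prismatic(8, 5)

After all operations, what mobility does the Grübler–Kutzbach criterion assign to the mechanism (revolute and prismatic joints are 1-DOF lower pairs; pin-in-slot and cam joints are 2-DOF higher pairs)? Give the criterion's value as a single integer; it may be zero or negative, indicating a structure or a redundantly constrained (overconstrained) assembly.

L=1 J1=0 J2=0
add link → L=2 J1=0 J2=0
add link → L=3 J1=0 J2=0
PS@2,1 dof=2 J2 → L=3 J1=0 J2=1
add link → L=4 J1=0 J2=1
add link → L=5 J1=0 J2=1
P@3,0 dof=1 J1 → L=5 J1=1 J2=1
R@1,4 dof=1 J1 → L=5 J1=2 J2=1
add link → L=6 J1=2 J2=1
PS@2,5 dof=2 J2 → L=6 J1=2 J2=2
add link → L=7 J1=2 J2=2
PS@2,6 dof=2 J2 → L=7 J1=2 J2=3
R@0,1 dof=1 J1 → L=7 J1=3 J2=3
add link → L=8 J1=3 J2=3
P@2,7 dof=1 J1 → L=8 J1=4 J2=3
PS@7,4 dof=2 J2 → L=8 J1=4 J2=4
add link → L=9 J1=4 J2=4
P@8,5 dof=1 J1 → L=9 J1=5 J2=4
M=3(L−1)−2J1−J2=3·8−2·5−4=10

M = 10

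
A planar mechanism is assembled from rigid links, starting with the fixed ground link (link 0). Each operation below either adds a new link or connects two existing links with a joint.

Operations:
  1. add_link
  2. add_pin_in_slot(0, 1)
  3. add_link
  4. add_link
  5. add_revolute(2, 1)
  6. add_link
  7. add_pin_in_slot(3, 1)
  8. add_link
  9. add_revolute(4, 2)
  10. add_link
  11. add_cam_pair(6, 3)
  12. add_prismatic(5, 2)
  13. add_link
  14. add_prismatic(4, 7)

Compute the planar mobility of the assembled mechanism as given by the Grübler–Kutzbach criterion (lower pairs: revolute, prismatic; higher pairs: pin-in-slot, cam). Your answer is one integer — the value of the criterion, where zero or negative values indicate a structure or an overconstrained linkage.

M = 10

link 0 = ground. State L|J1|J2 = 1|0|0
+link1  2|0|0
PS(0,1) f=2→J2  2|0|1
+link2  3|0|1
+link3  4|0|1
R(2,1) f=1→J1  4|1|1
+link4  5|1|1
PS(3,1) f=2→J2  5|1|2
+link5  6|1|2
R(4,2) f=1→J1  6|2|2
+link6  7|2|2
C(6,3) f=2→J2  7|2|3
P(5,2) f=1→J1  7|3|3
+link7  8|3|3
P(4,7) f=1→J1  8|4|3
M = 3(8−1)−2·4−3 = 21−8−3 = 10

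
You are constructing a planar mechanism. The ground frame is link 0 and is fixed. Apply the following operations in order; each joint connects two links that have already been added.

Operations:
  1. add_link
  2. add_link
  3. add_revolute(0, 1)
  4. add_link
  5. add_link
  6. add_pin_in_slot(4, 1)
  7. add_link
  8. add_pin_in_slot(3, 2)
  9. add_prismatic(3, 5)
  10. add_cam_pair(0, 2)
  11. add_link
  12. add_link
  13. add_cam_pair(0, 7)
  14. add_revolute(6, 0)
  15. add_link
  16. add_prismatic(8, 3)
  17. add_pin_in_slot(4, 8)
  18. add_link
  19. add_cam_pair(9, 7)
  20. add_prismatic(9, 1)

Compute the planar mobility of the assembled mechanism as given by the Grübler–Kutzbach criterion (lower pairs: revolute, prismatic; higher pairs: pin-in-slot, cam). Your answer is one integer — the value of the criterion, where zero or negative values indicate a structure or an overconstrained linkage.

M = 11

ground; <1,0,0>
#1 <2,0,0>
#2 <3,0,0>
R:0↔1 J1 <3,1,0>
#3 <4,1,0>
#4 <5,1,0>
PS:4↔1 J2 <5,1,1>
#5 <6,1,1>
PS:3↔2 J2 <6,1,2>
P:3↔5 J1 <6,2,2>
C:0↔2 J2 <6,2,3>
#6 <7,2,3>
#7 <8,2,3>
C:0↔7 J2 <8,2,4>
R:6↔0 J1 <8,3,4>
#8 <9,3,4>
P:8↔3 J1 <9,4,4>
PS:4↔8 J2 <9,4,5>
#9 <10,4,5>
C:9↔7 J2 <10,4,6>
P:9↔1 J1 <10,5,6>
3×9 − 2×5 − 1×6 = 11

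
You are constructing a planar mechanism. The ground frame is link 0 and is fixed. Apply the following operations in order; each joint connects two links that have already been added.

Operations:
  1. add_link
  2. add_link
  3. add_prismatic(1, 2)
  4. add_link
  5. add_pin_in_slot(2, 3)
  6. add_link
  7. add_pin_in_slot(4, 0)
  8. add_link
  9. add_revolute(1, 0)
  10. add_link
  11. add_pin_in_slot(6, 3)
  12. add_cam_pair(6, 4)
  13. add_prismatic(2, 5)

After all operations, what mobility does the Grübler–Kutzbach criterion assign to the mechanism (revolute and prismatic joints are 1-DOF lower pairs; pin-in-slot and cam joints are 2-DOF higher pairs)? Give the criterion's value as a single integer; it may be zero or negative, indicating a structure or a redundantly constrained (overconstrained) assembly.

link 0 = ground. State L|J1|J2 = 1|0|0
+link1  2|0|0
+link2  3|0|0
P(1,2) f=1→J1  3|1|0
+link3  4|1|0
PS(2,3) f=2→J2  4|1|1
+link4  5|1|1
PS(4,0) f=2→J2  5|1|2
+link5  6|1|2
R(1,0) f=1→J1  6|2|2
+link6  7|2|2
PS(6,3) f=2→J2  7|2|3
C(6,4) f=2→J2  7|2|4
P(2,5) f=1→J1  7|3|4
M = 3(7−1)−2·3−4 = 18−6−4 = 8

M = 8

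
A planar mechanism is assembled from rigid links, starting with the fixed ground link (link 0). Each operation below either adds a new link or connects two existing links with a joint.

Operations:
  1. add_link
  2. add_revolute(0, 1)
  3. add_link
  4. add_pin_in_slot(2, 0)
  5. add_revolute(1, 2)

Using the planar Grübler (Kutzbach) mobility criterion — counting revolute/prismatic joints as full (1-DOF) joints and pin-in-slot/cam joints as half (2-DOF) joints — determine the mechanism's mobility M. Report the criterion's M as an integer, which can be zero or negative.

L=1 J1=0 J2=0
add link → L=2 J1=0 J2=0
R@0,1 dof=1 J1 → L=2 J1=1 J2=0
add link → L=3 J1=1 J2=0
PS@2,0 dof=2 J2 → L=3 J1=1 J2=1
R@1,2 dof=1 J1 → L=3 J1=2 J2=1
M=3(L−1)−2J1−J2=3·2−2·2−1=1

M = 1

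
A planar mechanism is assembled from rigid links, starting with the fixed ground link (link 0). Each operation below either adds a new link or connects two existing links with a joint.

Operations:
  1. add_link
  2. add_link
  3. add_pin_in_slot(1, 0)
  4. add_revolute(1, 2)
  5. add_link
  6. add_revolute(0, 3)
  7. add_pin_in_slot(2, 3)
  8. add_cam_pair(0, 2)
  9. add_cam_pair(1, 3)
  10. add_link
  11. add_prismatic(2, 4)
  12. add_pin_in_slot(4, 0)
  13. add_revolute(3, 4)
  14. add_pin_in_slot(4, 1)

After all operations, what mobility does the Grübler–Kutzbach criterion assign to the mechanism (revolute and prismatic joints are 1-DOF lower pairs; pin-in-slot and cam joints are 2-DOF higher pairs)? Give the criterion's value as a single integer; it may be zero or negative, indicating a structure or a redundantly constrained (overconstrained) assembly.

M = -2

link 0 = ground. State L|J1|J2 = 1|0|0
+link1  2|0|0
+link2  3|0|0
PS(1,0) f=2→J2  3|0|1
R(1,2) f=1→J1  3|1|1
+link3  4|1|1
R(0,3) f=1→J1  4|2|1
PS(2,3) f=2→J2  4|2|2
C(0,2) f=2→J2  4|2|3
C(1,3) f=2→J2  4|2|4
+link4  5|2|4
P(2,4) f=1→J1  5|3|4
PS(4,0) f=2→J2  5|3|5
R(3,4) f=1→J1  5|4|5
PS(4,1) f=2→J2  5|4|6
M = 3(5−1)−2·4−6 = 12−8−6 = -2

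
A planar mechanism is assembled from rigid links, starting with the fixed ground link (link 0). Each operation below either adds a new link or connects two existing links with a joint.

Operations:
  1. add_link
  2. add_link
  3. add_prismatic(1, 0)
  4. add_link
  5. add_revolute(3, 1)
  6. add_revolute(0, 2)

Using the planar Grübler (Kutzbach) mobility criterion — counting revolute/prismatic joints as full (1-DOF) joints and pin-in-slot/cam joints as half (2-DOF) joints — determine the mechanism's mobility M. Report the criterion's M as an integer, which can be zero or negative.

L=1 J1=0 J2=0
add link → L=2 J1=0 J2=0
add link → L=3 J1=0 J2=0
P@1,0 dof=1 J1 → L=3 J1=1 J2=0
add link → L=4 J1=1 J2=0
R@3,1 dof=1 J1 → L=4 J1=2 J2=0
R@0,2 dof=1 J1 → L=4 J1=3 J2=0
M=3(L−1)−2J1−J2=3·3−2·3−0=3

M = 3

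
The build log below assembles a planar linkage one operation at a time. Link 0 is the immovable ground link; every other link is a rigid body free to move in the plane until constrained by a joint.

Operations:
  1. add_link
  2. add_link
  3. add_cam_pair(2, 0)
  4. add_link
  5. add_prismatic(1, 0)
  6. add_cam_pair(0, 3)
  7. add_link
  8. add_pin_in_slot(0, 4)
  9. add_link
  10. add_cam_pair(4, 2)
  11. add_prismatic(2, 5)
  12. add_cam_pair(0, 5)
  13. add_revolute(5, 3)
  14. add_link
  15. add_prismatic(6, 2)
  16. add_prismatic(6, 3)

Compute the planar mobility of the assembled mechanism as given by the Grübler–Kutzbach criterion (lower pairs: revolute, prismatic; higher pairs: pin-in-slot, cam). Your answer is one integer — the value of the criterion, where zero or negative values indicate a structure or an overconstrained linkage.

(L,J1,J2)=(1,0,0); link0 fixed
link1: (2,0,0)
link2: (3,0,0)
C 2-0 [J2]: (3,0,1)
link3: (4,0,1)
P 1-0 [J1]: (4,1,1)
C 0-3 [J2]: (4,1,2)
link4: (5,1,2)
PS 0-4 [J2]: (5,1,3)
link5: (6,1,3)
C 4-2 [J2]: (6,1,4)
P 2-5 [J1]: (6,2,4)
C 0-5 [J2]: (6,2,5)
R 5-3 [J1]: (6,3,5)
link6: (7,3,5)
P 6-2 [J1]: (7,4,5)
P 6-3 [J1]: (7,5,5)
Grübler: 3·6 − 2·5 − 5 = 3

M = 3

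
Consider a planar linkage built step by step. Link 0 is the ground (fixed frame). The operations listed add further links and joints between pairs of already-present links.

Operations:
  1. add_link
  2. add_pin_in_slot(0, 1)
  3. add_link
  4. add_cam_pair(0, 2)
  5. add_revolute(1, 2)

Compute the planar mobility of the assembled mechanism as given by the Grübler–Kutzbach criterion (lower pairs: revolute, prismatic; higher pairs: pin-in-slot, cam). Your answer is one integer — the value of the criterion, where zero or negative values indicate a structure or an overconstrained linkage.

M = 2

link 0 = ground. State L|J1|J2 = 1|0|0
+link1  2|0|0
PS(0,1) f=2→J2  2|0|1
+link2  3|0|1
C(0,2) f=2→J2  3|0|2
R(1,2) f=1→J1  3|1|2
M = 3(3−1)−2·1−2 = 6−2−2 = 2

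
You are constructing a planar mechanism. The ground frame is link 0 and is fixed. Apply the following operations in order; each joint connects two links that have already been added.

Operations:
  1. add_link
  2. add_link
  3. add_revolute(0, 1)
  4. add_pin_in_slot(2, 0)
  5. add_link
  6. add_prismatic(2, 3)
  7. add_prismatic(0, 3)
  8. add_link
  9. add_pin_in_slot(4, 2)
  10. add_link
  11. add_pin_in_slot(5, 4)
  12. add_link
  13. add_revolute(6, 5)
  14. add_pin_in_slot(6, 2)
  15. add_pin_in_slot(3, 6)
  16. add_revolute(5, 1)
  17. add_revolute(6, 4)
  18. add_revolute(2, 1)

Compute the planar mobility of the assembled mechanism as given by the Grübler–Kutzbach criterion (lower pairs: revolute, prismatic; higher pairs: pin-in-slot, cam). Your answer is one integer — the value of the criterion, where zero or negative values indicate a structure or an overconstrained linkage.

L=1 J1=0 J2=0
add link → L=2 J1=0 J2=0
add link → L=3 J1=0 J2=0
R@0,1 dof=1 J1 → L=3 J1=1 J2=0
PS@2,0 dof=2 J2 → L=3 J1=1 J2=1
add link → L=4 J1=1 J2=1
P@2,3 dof=1 J1 → L=4 J1=2 J2=1
P@0,3 dof=1 J1 → L=4 J1=3 J2=1
add link → L=5 J1=3 J2=1
PS@4,2 dof=2 J2 → L=5 J1=3 J2=2
add link → L=6 J1=3 J2=2
PS@5,4 dof=2 J2 → L=6 J1=3 J2=3
add link → L=7 J1=3 J2=3
R@6,5 dof=1 J1 → L=7 J1=4 J2=3
PS@6,2 dof=2 J2 → L=7 J1=4 J2=4
PS@3,6 dof=2 J2 → L=7 J1=4 J2=5
R@5,1 dof=1 J1 → L=7 J1=5 J2=5
R@6,4 dof=1 J1 → L=7 J1=6 J2=5
R@2,1 dof=1 J1 → L=7 J1=7 J2=5
M=3(L−1)−2J1−J2=3·6−2·7−5=-1

M = -1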